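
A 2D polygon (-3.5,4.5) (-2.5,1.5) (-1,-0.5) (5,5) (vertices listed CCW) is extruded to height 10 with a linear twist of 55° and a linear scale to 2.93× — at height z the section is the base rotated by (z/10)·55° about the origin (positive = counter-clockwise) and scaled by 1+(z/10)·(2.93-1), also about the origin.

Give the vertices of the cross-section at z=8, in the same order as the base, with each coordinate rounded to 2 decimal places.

t = z/height = 8/10 = 0.8
s = 1 + (scale-1)·z/height = 1 + (2.93-1)·8/10 = 2.544000
θ = twist·z/height = 55°·8/10 = 44.0000° = 0.767945 rad
cos θ = 0.719340, sin θ = 0.694658 (intermediates below are computed at full precision and shown rounded to 5 d.p.)
v1: (-3.5,4.5) → rotate → (-5.64365,0.80572) → ×s → (-14.35745,2.04976) → (-14.36,2.05)
v2: (-2.5,1.5) → rotate → (-2.84034,-0.65764) → ×s → (-7.22582,-1.67303) → (-7.23,-1.67)
v3: (-1,-0.5) → rotate → (-0.37201,-1.05433) → ×s → (-0.94640,-2.68221) → (-0.95,-2.68)
v4: (5,5) → rotate → (0.12341,7.06999) → ×s → (0.31395,17.98606) → (0.31,17.99)

Cross-section at z=8: (-14.36,2.05) (-7.23,-1.67) (-0.95,-2.68) (0.31,17.99)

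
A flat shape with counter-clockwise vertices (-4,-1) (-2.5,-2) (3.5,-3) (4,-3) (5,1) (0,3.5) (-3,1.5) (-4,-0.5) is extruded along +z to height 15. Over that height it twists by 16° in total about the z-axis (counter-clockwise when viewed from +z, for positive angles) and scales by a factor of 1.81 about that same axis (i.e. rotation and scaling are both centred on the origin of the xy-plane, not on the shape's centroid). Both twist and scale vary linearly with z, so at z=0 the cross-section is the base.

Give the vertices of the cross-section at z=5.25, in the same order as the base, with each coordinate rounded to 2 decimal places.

t = z/height = 5.25/15 = 0.35
s = 1 + (scale-1)·z/height = 1 + (1.81-1)·5.25/15 = 1.283500
θ = twist·z/height = 16°·5.25/15 = 5.6000° = 0.097738 rad
cos θ = 0.995227, sin θ = 0.097583 (intermediates below are computed at full precision and shown rounded to 5 d.p.)
v1: (-4,-1) → rotate → (-3.88333,-1.38556) → ×s → (-4.98425,-1.77836) → (-4.98,-1.78)
v2: (-2.5,-2) → rotate → (-2.29290,-2.23441) → ×s → (-2.94294,-2.86787) → (-2.94,-2.87)
v3: (3.5,-3) → rotate → (3.77604,-2.64414) → ×s → (4.84655,-3.39376) → (4.85,-3.39)
v4: (4,-3) → rotate → (4.27366,-2.59535) → ×s → (5.48524,-3.33113) → (5.49,-3.33)
v5: (5,1) → rotate → (4.87855,1.48314) → ×s → (6.26162,1.90361) → (6.26,1.90)
v6: (0,3.5) → rotate → (-0.34154,3.48330) → ×s → (-0.43837,4.47081) → (-0.44,4.47)
v7: (-3,1.5) → rotate → (-3.13206,1.20009) → ×s → (-4.01999,1.54032) → (-4.02,1.54)
v8: (-4,-0.5) → rotate → (-3.93212,-0.88795) → ×s → (-5.04687,-1.13968) → (-5.05,-1.14)

Cross-section at z=5.25: (-4.98,-1.78) (-2.94,-2.87) (4.85,-3.39) (5.49,-3.33) (6.26,1.90) (-0.44,4.47) (-4.02,1.54) (-5.05,-1.14)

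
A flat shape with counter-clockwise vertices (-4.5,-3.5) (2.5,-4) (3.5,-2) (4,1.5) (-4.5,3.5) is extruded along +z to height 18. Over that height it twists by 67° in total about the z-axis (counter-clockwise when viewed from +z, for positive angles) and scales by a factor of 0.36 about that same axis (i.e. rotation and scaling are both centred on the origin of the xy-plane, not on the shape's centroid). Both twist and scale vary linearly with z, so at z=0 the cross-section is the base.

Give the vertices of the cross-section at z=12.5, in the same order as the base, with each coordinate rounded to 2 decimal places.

Cross-section at z=12.5: (-0.31,-3.15) (2.57,-0.52) (2.14,0.65) (0.92,2.19) (-3.13,-0.48)

t = z/height = 12.5/18 = 0.694444
s = 1 + (scale-1)·z/height = 1 + (0.36-1)·12.5/18 = 0.555556
θ = twist·z/height = 67°·12.5/18 = 46.5278° = 0.812063 rad
cos θ = 0.688003, sin θ = 0.725708 (intermediates below are computed at full precision and shown rounded to 5 d.p.)
v1: (-4.5,-3.5) → rotate → (-0.55603,-5.67370) → ×s → (-0.30891,-3.15205) → (-0.31,-3.15)
v2: (2.5,-4) → rotate → (4.62284,-0.93774) → ×s → (2.56824,-0.52097) → (2.57,-0.52)
v3: (3.5,-2) → rotate → (3.85943,1.16397) → ×s → (2.14413,0.64665) → (2.14,0.65)
v4: (4,1.5) → rotate → (1.66345,3.93484) → ×s → (0.92414,2.18602) → (0.92,2.19)
v5: (-4.5,3.5) → rotate → (-5.63599,-0.85768) → ×s → (-3.13111,-0.47649) → (-3.13,-0.48)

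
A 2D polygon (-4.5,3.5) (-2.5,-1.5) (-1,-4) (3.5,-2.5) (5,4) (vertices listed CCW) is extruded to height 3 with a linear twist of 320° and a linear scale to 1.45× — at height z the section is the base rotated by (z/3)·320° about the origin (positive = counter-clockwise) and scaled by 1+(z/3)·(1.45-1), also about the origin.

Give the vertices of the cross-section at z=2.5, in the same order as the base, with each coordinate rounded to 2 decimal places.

Cross-section at z=2.5: (5.16,5.90) (-1.86,3.55) (-5.41,1.69) (-3.71,-4.60) (5.09,-7.18)

t = z/height = 2.5/3 = 0.833333
s = 1 + (scale-1)·z/height = 1 + (1.45-1)·2.5/3 = 1.375000
θ = twist·z/height = 320°·2.5/3 = 266.6667° = 4.654211 rad
cos θ = -0.058145, sin θ = -0.998308 (intermediates below are computed at full precision and shown rounded to 5 d.p.)
v1: (-4.5,3.5) → rotate → (3.75573,4.28888) → ×s → (5.16413,5.89721) → (5.16,5.90)
v2: (-2.5,-1.5) → rotate → (-1.35210,2.58299) → ×s → (-1.85914,3.55161) → (-1.86,3.55)
v3: (-1,-4) → rotate → (-3.93509,1.23089) → ×s → (-5.41075,1.69247) → (-5.41,1.69)
v4: (3.5,-2.5) → rotate → (-2.69928,-3.34872) → ×s → (-3.71151,-4.60449) → (-3.71,-4.60)
v5: (5,4) → rotate → (3.70251,-5.22412) → ×s → (5.09095,-7.18317) → (5.09,-7.18)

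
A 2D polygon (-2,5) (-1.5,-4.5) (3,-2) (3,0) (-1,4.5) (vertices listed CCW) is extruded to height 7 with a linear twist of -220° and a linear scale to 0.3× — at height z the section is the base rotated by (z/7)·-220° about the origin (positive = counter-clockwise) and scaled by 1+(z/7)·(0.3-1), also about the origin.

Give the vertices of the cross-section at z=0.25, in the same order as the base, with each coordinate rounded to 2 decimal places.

t = z/height = 0.25/7 = 0.0357143
s = 1 + (scale-1)·z/height = 1 + (0.3-1)·0.25/7 = 0.975000
θ = twist·z/height = -220°·0.25/7 = -7.8571° = -0.137133 rad
cos θ = 0.990612, sin θ = -0.136704 (intermediates below are computed at full precision and shown rounded to 5 d.p.)
v1: (-2,5) → rotate → (-1.29771,5.22647) → ×s → (-1.26526,5.09581) → (-1.27,5.10)
v2: (-1.5,-4.5) → rotate → (-2.10108,-4.25270) → ×s → (-2.04856,-4.14638) → (-2.05,-4.15)
v3: (3,-2) → rotate → (2.69843,-2.39133) → ×s → (2.63097,-2.33155) → (2.63,-2.33)
v4: (3,0) → rotate → (2.97184,-0.41011) → ×s → (2.89754,-0.39986) → (2.90,-0.40)
v5: (-1,4.5) → rotate → (-0.37545,4.59446) → ×s → (-0.36606,4.47960) → (-0.37,4.48)

Cross-section at z=0.25: (-1.27,5.10) (-2.05,-4.15) (2.63,-2.33) (2.90,-0.40) (-0.37,4.48)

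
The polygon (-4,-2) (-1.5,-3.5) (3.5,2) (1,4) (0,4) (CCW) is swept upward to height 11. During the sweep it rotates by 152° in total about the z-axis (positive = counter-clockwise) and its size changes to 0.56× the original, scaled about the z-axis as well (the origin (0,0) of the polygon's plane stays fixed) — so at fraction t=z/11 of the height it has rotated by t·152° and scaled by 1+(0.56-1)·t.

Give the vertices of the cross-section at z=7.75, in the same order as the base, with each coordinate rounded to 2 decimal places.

Cross-section at z=7.75: (2.13,-2.23) (2.61,-0.28) (-2.03,1.90) (-2.84,-0.15) (-2.64,-0.81)

t = z/height = 7.75/11 = 0.704545
s = 1 + (scale-1)·z/height = 1 + (0.56-1)·7.75/11 = 0.690000
θ = twist·z/height = 152°·7.75/11 = 107.0909° = 1.869089 rad
cos θ = -0.293889, sin θ = 0.955840 (intermediates below are computed at full precision and shown rounded to 5 d.p.)
v1: (-4,-2) → rotate → (3.08723,-3.23558) → ×s → (2.13019,-2.23255) → (2.13,-2.23)
v2: (-1.5,-3.5) → rotate → (3.78627,-0.40515) → ×s → (2.61253,-0.27955) → (2.61,-0.28)
v3: (3.5,2) → rotate → (-2.94029,2.75766) → ×s → (-2.02880,1.90279) → (-2.03,1.90)
v4: (1,4) → rotate → (-4.11725,-0.21972) → ×s → (-2.84090,-0.15160) → (-2.84,-0.15)
v5: (0,4) → rotate → (-3.82336,-1.17555) → ×s → (-2.63812,-0.81113) → (-2.64,-0.81)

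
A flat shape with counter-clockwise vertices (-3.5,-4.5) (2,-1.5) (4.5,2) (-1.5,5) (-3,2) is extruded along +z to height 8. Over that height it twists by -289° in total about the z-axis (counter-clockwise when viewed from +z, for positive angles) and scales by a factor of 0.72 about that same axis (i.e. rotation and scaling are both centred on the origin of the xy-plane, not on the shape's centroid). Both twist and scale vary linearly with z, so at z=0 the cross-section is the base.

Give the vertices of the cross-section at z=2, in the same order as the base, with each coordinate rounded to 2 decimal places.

t = z/height = 2/8 = 0.25
s = 1 + (scale-1)·z/height = 1 + (0.72-1)·2/8 = 0.930000
θ = twist·z/height = -289°·2/8 = -72.2500° = -1.261000 rad
cos θ = 0.304864, sin θ = -0.952396 (intermediates below are computed at full precision and shown rounded to 5 d.p.)
v1: (-3.5,-4.5) → rotate → (-5.35281,1.96150) → ×s → (-4.97811,1.82419) → (-4.98,1.82)
v2: (2,-1.5) → rotate → (-0.81887,-2.36209) → ×s → (-0.76154,-2.19674) → (-0.76,-2.20)
v3: (4.5,2) → rotate → (3.27668,-3.67605) → ×s → (3.04731,-3.41873) → (3.05,-3.42)
v4: (-1.5,5) → rotate → (4.30468,2.95292) → ×s → (4.00335,2.74621) → (4.00,2.75)
v5: (-3,2) → rotate → (0.99020,3.46692) → ×s → (0.92088,3.22423) → (0.92,3.22)

Cross-section at z=2: (-4.98,1.82) (-0.76,-2.20) (3.05,-3.42) (4.00,2.75) (0.92,3.22)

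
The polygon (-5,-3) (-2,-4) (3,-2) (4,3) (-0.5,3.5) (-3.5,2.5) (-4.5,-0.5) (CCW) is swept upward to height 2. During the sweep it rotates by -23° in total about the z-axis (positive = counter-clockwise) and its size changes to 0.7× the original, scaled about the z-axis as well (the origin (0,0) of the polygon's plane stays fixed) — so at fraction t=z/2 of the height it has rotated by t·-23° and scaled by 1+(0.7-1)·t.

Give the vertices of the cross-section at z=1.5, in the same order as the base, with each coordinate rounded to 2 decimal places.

Cross-section at z=1.5: (-4.39,-1.07) (-2.40,-2.50) (1.76,-2.17) (3.65,1.30) (0.43,2.71) (-2.02,2.65) (-3.45,0.66)

t = z/height = 1.5/2 = 0.75
s = 1 + (scale-1)·z/height = 1 + (0.7-1)·1.5/2 = 0.775000
θ = twist·z/height = -23°·1.5/2 = -17.2500° = -0.301069 rad
cos θ = 0.955020, sin θ = -0.296542 (intermediates below are computed at full precision and shown rounded to 5 d.p.)
v1: (-5,-3) → rotate → (-5.66472,-1.38235) → ×s → (-4.39016,-1.07132) → (-4.39,-1.07)
v2: (-2,-4) → rotate → (-3.09621,-3.22700) → ×s → (-2.39956,-2.50092) → (-2.40,-2.50)
v3: (3,-2) → rotate → (2.27198,-2.79966) → ×s → (1.76078,-2.16974) → (1.76,-2.17)
v4: (4,3) → rotate → (4.70970,1.67889) → ×s → (3.65002,1.30114) → (3.65,1.30)
v5: (-0.5,3.5) → rotate → (0.56039,3.49084) → ×s → (0.43430,2.70540) → (0.43,2.71)
v6: (-3.5,2.5) → rotate → (-2.60122,3.42545) → ×s → (-2.01594,2.65472) → (-2.02,2.65)
v7: (-4.5,-0.5) → rotate → (-4.44586,0.85693) → ×s → (-3.44554,0.66412) → (-3.45,0.66)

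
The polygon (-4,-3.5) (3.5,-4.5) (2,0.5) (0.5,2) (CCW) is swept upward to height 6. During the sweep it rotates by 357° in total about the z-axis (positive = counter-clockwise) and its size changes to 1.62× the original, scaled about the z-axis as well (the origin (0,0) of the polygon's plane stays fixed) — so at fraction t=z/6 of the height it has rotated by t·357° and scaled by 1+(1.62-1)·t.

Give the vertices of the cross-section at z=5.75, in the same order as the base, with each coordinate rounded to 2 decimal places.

Cross-section at z=5.75: (-7.78,-3.35) (3.11,-8.54) (3.28,-0.22) (1.74,2.79)

t = z/height = 5.75/6 = 0.958333
s = 1 + (scale-1)·z/height = 1 + (1.62-1)·5.75/6 = 1.594167
θ = twist·z/height = 357°·5.75/6 = 342.1250° = 5.971208 rad
cos θ = 0.951728, sin θ = -0.306941 (intermediates below are computed at full precision and shown rounded to 5 d.p.)
v1: (-4,-3.5) → rotate → (-4.88121,-2.10328) → ×s → (-7.78146,-3.35299) → (-7.78,-3.35)
v2: (3.5,-4.5) → rotate → (1.94981,-5.35707) → ×s → (3.10833,-8.54007) → (3.11,-8.54)
v3: (2,0.5) → rotate → (2.05693,-0.13802) → ×s → (3.27909,-0.22002) → (3.28,-0.22)
v4: (0.5,2) → rotate → (1.08975,1.74999) → ×s → (1.73724,2.78977) → (1.74,2.79)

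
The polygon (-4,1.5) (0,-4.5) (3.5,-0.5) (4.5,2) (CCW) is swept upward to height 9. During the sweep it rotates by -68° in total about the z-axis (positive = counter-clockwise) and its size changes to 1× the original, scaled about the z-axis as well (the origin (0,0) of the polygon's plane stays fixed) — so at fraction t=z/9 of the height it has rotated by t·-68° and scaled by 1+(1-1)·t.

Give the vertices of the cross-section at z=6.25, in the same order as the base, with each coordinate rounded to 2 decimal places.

t = z/height = 6.25/9 = 0.694444
s = 1 + (scale-1)·z/height = 1 + (1-1)·6.25/9 = 1.000000
θ = twist·z/height = -68°·6.25/9 = -47.2222° = -0.824183 rad
cos θ = 0.679157, sin θ = -0.733993 (intermediates below are computed at full precision and shown rounded to 5 d.p.)
v1: (-4,1.5) → rotate → (-1.61564,3.95471) → ×s → (-1.61564,3.95471) → (-1.62,3.95)
v2: (0,-4.5) → rotate → (-3.30297,-3.05621) → ×s → (-3.30297,-3.05621) → (-3.30,-3.06)
v3: (3.5,-0.5) → rotate → (2.01005,-2.90855) → ×s → (2.01005,-2.90855) → (2.01,-2.91)
v4: (4.5,2) → rotate → (4.52419,-1.94466) → ×s → (4.52419,-1.94466) → (4.52,-1.94)

Cross-section at z=6.25: (-1.62,3.95) (-3.30,-3.06) (2.01,-2.91) (4.52,-1.94)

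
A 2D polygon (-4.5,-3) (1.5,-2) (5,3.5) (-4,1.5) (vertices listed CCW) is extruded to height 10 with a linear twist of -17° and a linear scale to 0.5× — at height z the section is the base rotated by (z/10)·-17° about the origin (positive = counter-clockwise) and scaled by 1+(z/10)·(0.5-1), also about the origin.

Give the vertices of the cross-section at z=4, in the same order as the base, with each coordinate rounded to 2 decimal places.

t = z/height = 4/10 = 0.4
s = 1 + (scale-1)·z/height = 1 + (0.5-1)·4/10 = 0.800000
θ = twist·z/height = -17°·4/10 = -6.8000° = -0.118682 rad
cos θ = 0.992966, sin θ = -0.118404 (intermediates below are computed at full precision and shown rounded to 5 d.p.)
v1: (-4.5,-3) → rotate → (-4.82356,-2.44608) → ×s → (-3.85885,-1.95686) → (-3.86,-1.96)
v2: (1.5,-2) → rotate → (1.25264,-2.16354) → ×s → (1.00211,-1.73083) → (1.00,-1.73)
v3: (5,3.5) → rotate → (5.37924,2.88336) → ×s → (4.30339,2.30669) → (4.30,2.31)
v4: (-4,1.5) → rotate → (-3.79426,1.96306) → ×s → (-3.03540,1.57045) → (-3.04,1.57)

Cross-section at z=4: (-3.86,-1.96) (1.00,-1.73) (4.30,2.31) (-3.04,1.57)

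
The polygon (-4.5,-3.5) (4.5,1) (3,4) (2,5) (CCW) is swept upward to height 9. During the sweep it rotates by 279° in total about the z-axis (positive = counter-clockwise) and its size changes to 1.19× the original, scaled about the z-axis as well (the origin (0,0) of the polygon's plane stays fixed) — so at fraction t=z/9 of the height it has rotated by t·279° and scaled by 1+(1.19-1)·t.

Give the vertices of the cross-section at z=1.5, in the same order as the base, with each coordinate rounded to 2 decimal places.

Cross-section at z=1.5: (-0.58,-5.85) (2.45,4.08) (-0.86,5.09) (-2.32,5.05)

t = z/height = 1.5/9 = 0.166667
s = 1 + (scale-1)·z/height = 1 + (1.19-1)·1.5/9 = 1.031667
θ = twist·z/height = 279°·1.5/9 = 46.5000° = 0.811578 rad
cos θ = 0.688355, sin θ = 0.725374 (intermediates below are computed at full precision and shown rounded to 5 d.p.)
v1: (-4.5,-3.5) → rotate → (-0.55879,-5.67343) → ×s → (-0.57648,-5.85308) → (-0.58,-5.85)
v2: (4.5,1) → rotate → (2.37222,3.95254) → ×s → (2.44734,4.07770) → (2.45,4.08)
v3: (3,4) → rotate → (-0.83643,4.92954) → ×s → (-0.86292,5.08564) → (-0.86,5.09)
v4: (2,5) → rotate → (-2.25016,4.89252) → ×s → (-2.32142,5.04745) → (-2.32,5.05)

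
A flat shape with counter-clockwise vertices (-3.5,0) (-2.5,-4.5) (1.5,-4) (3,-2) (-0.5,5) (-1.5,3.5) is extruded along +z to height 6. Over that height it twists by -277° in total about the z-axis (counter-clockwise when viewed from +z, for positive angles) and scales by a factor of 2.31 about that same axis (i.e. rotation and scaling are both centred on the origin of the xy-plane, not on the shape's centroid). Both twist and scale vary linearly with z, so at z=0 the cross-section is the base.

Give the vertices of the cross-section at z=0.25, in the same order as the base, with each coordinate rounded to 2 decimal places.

Cross-section at z=0.25: (-3.62,0.74) (-3.53,-4.12) (0.71,-4.45) (2.68,-2.70) (0.54,5.27) (-0.81,3.93)

t = z/height = 0.25/6 = 0.0416667
s = 1 + (scale-1)·z/height = 1 + (2.31-1)·0.25/6 = 1.054583
θ = twist·z/height = -277°·0.25/6 = -11.5417° = -0.201440 rad
cos θ = 0.979779, sin θ = -0.200081 (intermediates below are computed at full precision and shown rounded to 5 d.p.)
v1: (-3.5,0) → rotate → (-3.42923,0.70028) → ×s → (-3.61641,0.73851) → (-3.62,0.74)
v2: (-2.5,-4.5) → rotate → (-3.34981,-3.90881) → ×s → (-3.53265,-4.12216) → (-3.53,-4.12)
v3: (1.5,-4) → rotate → (0.66935,-4.21924) → ×s → (0.70588,-4.44954) → (0.71,-4.45)
v4: (3,-2) → rotate → (2.53918,-2.55980) → ×s → (2.67777,-2.69952) → (2.68,-2.70)
v5: (-0.5,5) → rotate → (0.51051,4.99894) → ×s → (0.53838,5.27180) → (0.54,5.27)
v6: (-1.5,3.5) → rotate → (-0.76939,3.72935) → ×s → (-0.81138,3.93291) → (-0.81,3.93)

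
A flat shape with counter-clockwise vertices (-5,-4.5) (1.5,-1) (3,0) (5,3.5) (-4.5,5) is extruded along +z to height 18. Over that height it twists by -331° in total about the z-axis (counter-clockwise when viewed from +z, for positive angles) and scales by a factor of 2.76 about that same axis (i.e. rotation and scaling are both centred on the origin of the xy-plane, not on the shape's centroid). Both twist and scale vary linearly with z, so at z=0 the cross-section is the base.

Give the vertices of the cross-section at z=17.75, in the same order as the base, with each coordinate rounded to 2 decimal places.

Cross-section at z=17.75: (-4.58,-17.82) (4.93,-0.01) (6.84,4.54) (6.09,15.54) (-17.82,4.58)

t = z/height = 17.75/18 = 0.986111
s = 1 + (scale-1)·z/height = 1 + (2.76-1)·17.75/18 = 2.735556
θ = twist·z/height = -331°·17.75/18 = -326.4028° = -5.696803 rad
cos θ = 0.832948, sin θ = 0.553351 (intermediates below are computed at full precision and shown rounded to 5 d.p.)
v1: (-5,-4.5) → rotate → (-1.67466,-6.51502) → ×s → (-4.58113,-17.82221) → (-4.58,-17.82)
v2: (1.5,-1) → rotate → (1.80277,-0.00292) → ×s → (4.93159,-0.00799) → (4.93,-0.01)
v3: (3,0) → rotate → (2.49884,1.66005) → ×s → (6.83573,4.54117) → (6.84,4.54)
v4: (5,3.5) → rotate → (2.22801,5.68207) → ×s → (6.09485,15.54363) → (6.09,15.54)
v5: (-4.5,5) → rotate → (-6.51502,1.67466) → ×s → (-17.82221,4.58113) → (-17.82,4.58)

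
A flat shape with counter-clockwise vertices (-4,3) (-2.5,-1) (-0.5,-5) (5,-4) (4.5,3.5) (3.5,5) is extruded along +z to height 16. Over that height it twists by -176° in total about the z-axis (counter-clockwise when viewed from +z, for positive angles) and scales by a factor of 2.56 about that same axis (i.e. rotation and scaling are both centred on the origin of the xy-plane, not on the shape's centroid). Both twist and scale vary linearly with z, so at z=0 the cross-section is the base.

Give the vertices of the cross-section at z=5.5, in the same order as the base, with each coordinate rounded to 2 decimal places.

Cross-section at z=5.5: (0.99,7.62) (-3.23,2.59) (-7.06,-3.11) (-1.57,-9.71) (8.08,-3.37) (9.33,-0.90)

t = z/height = 5.5/16 = 0.34375
s = 1 + (scale-1)·z/height = 1 + (2.56-1)·5.5/16 = 1.536250
θ = twist·z/height = -176°·5.5/16 = -60.5000° = -1.055924 rad
cos θ = 0.492424, sin θ = -0.870356 (intermediates below are computed at full precision and shown rounded to 5 d.p.)
v1: (-4,3) → rotate → (0.64137,4.95869) → ×s → (0.98531,7.61779) → (0.99,7.62)
v2: (-2.5,-1) → rotate → (-2.10141,1.68347) → ×s → (-3.22830,2.58622) → (-3.23,2.59)
v3: (-0.5,-5) → rotate → (-4.59799,-2.02694) → ×s → (-7.06366,-3.11389) → (-7.06,-3.11)
v4: (5,-4) → rotate → (-1.01930,-6.32147) → ×s → (-1.56591,-9.71136) → (-1.57,-9.71)
v5: (4.5,3.5) → rotate → (5.26215,-2.19312) → ×s → (8.08398,-3.36918) → (8.08,-3.37)
v6: (3.5,5) → rotate → (6.07526,-0.58413) → ×s → (9.33312,-0.89737) → (9.33,-0.90)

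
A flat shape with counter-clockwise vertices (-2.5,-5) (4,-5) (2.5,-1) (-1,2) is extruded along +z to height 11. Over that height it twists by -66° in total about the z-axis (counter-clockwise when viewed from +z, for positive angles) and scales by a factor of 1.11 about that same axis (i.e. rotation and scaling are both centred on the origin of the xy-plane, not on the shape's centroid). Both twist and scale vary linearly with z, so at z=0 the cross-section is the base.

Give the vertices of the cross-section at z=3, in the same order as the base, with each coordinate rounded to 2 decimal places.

t = z/height = 3/11 = 0.272727
s = 1 + (scale-1)·z/height = 1 + (1.11-1)·3/11 = 1.030000
θ = twist·z/height = -66°·3/11 = -18.0000° = -0.314159 rad
cos θ = 0.951057, sin θ = -0.309017 (intermediates below are computed at full precision and shown rounded to 5 d.p.)
v1: (-2.5,-5) → rotate → (-3.92273,-3.98274) → ×s → (-4.04041,-4.10222) → (-4.04,-4.10)
v2: (4,-5) → rotate → (2.25914,-5.99135) → ×s → (2.32692,-6.17109) → (2.33,-6.17)
v3: (2.5,-1) → rotate → (2.06862,-1.72360) → ×s → (2.13068,-1.77531) → (2.13,-1.78)
v4: (-1,2) → rotate → (-0.33302,2.21113) → ×s → (-0.34301,2.27746) → (-0.34,2.28)

Cross-section at z=3: (-4.04,-4.10) (2.33,-6.17) (2.13,-1.78) (-0.34,2.28)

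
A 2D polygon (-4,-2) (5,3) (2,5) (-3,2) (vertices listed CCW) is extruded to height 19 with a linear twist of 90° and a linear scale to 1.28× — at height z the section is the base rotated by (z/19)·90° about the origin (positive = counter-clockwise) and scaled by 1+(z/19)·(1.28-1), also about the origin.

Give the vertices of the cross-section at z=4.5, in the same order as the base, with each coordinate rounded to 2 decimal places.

Cross-section at z=4.5: (-3.20,-3.54) (3.80,4.92) (0.05,5.74) (-3.76,0.82)

t = z/height = 4.5/19 = 0.236842
s = 1 + (scale-1)·z/height = 1 + (1.28-1)·4.5/19 = 1.066316
θ = twist·z/height = 90°·4.5/19 = 21.3158° = 0.372031 rad
cos θ = 0.931591, sin θ = 0.363508 (intermediates below are computed at full precision and shown rounded to 5 d.p.)
v1: (-4,-2) → rotate → (-2.99935,-3.31721) → ×s → (-3.19825,-3.53720) → (-3.20,-3.54)
v2: (5,3) → rotate → (3.56743,4.61231) → ×s → (3.80401,4.91818) → (3.80,4.92)
v3: (2,5) → rotate → (0.04564,5.38497) → ×s → (0.04867,5.74208) → (0.05,5.74)
v4: (-3,2) → rotate → (-3.52179,0.77266) → ×s → (-3.75534,0.82390) → (-3.76,0.82)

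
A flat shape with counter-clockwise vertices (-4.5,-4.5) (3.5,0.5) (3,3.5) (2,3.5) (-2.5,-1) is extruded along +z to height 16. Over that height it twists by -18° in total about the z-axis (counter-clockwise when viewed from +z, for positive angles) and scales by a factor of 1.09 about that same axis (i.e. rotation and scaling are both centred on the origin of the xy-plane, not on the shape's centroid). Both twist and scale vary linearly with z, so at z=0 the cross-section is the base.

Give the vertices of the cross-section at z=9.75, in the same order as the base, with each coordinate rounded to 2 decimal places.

t = z/height = 9.75/16 = 0.609375
s = 1 + (scale-1)·z/height = 1 + (1.09-1)·9.75/16 = 1.054844
θ = twist·z/height = -18°·9.75/16 = -10.9688° = -0.191441 rad
cos θ = 0.981731, sin θ = -0.190274 (intermediates below are computed at full precision and shown rounded to 5 d.p.)
v1: (-4.5,-4.5) → rotate → (-5.27402,-3.56156) → ×s → (-5.56327,-3.75689) → (-5.56,-3.76)
v2: (3.5,0.5) → rotate → (3.53120,-0.17509) → ×s → (3.72486,-0.18469) → (3.72,-0.18)
v3: (3,3.5) → rotate → (3.61115,2.86524) → ×s → (3.80920,3.02238) → (3.81,3.02)
v4: (2,3.5) → rotate → (2.62942,3.05551) → ×s → (2.77363,3.22309) → (2.77,3.22)
v5: (-2.5,-1) → rotate → (-2.64460,-0.50605) → ×s → (-2.78964,-0.53380) → (-2.79,-0.53)

Cross-section at z=9.75: (-5.56,-3.76) (3.72,-0.18) (3.81,3.02) (2.77,3.22) (-2.79,-0.53)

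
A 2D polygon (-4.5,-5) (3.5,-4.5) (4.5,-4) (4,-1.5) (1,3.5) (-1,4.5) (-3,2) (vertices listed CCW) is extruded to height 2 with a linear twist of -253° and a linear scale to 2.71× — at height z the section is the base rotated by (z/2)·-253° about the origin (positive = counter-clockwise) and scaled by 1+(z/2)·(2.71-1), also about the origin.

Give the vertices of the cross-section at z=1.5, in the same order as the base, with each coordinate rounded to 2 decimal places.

t = z/height = 1.5/2 = 0.75
s = 1 + (scale-1)·z/height = 1 + (2.71-1)·1.5/2 = 2.282500
θ = twist·z/height = -253°·1.5/2 = -189.7500° = -3.311762 rad
cos θ = -0.985556, sin θ = 0.169350 (intermediates below are computed at full precision and shown rounded to 5 d.p.)
v1: (-4.5,-5) → rotate → (5.28175,4.16571) → ×s → (12.05559,9.50823) → (12.06,9.51)
v2: (3.5,-4.5) → rotate → (-2.68737,5.02773) → ×s → (-6.13393,11.47578) → (-6.13,11.48)
v3: (4.5,-4) → rotate → (-3.75760,4.70430) → ×s → (-8.57673,10.73756) → (-8.58,10.74)
v4: (4,-1.5) → rotate → (-3.68820,2.15573) → ×s → (-8.41832,4.92046) → (-8.42,4.92)
v5: (1,3.5) → rotate → (-1.57828,-3.28010) → ×s → (-3.60242,-7.48682) → (-3.60,-7.49)
v6: (-1,4.5) → rotate → (0.22348,-4.60435) → ×s → (0.51010,-10.50943) → (0.51,-10.51)
v7: (-3,2) → rotate → (2.61797,-2.47916) → ×s → (5.97551,-5.65868) → (5.98,-5.66)

Cross-section at z=1.5: (12.06,9.51) (-6.13,11.48) (-8.58,10.74) (-8.42,4.92) (-3.60,-7.49) (0.51,-10.51) (5.98,-5.66)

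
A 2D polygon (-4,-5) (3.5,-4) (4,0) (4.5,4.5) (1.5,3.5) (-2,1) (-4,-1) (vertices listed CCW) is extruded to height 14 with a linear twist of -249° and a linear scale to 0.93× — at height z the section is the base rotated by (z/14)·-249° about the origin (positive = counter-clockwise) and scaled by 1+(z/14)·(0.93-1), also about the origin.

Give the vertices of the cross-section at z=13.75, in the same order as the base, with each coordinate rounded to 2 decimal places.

t = z/height = 13.75/14 = 0.982143
s = 1 + (scale-1)·z/height = 1 + (0.93-1)·13.75/14 = 0.931250
θ = twist·z/height = -249°·13.75/14 = -244.5536° = -4.268265 rad
cos θ = -0.429667, sin θ = 0.902987 (intermediates below are computed at full precision and shown rounded to 5 d.p.)
v1: (-4,-5) → rotate → (6.23361,-1.46361) → ×s → (5.80504,-1.36299) → (5.81,-1.36)
v2: (3.5,-4) → rotate → (2.10812,4.87912) → ×s → (1.96318,4.54368) → (1.96,4.54)
v3: (4,0) → rotate → (-1.71867,3.61195) → ×s → (-1.60051,3.36363) → (-1.60,3.36)
v4: (4.5,4.5) → rotate → (-5.99694,2.12994) → ×s → (-5.58465,1.98351) → (-5.58,1.98)
v5: (1.5,3.5) → rotate → (-3.80496,-0.14935) → ×s → (-3.54337,-0.13909) → (-3.54,-0.14)
v6: (-2,1) → rotate → (-0.04365,-2.23564) → ×s → (-0.04065,-2.08194) → (-0.04,-2.08)
v7: (-4,-1) → rotate → (2.62166,-3.18228) → ×s → (2.44142,-2.96350) → (2.44,-2.96)

Cross-section at z=13.75: (5.81,-1.36) (1.96,4.54) (-1.60,3.36) (-5.58,1.98) (-3.54,-0.14) (-0.04,-2.08) (2.44,-2.96)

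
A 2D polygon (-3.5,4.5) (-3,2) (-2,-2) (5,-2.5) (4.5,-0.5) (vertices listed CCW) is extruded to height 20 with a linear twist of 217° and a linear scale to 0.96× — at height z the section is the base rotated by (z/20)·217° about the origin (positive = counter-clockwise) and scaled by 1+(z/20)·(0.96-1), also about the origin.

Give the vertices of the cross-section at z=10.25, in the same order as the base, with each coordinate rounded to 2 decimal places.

t = z/height = 10.25/20 = 0.5125
s = 1 + (scale-1)·z/height = 1 + (0.96-1)·10.25/20 = 0.979500
θ = twist·z/height = 217°·10.25/20 = 111.2125° = 1.941024 rad
cos θ = -0.361828, sin θ = 0.932245 (intermediates below are computed at full precision and shown rounded to 5 d.p.)
v1: (-3.5,4.5) → rotate → (-2.92870,-4.89108) → ×s → (-2.86867,-4.79082) → (-2.87,-4.79)
v2: (-3,2) → rotate → (-0.77901,-3.52039) → ×s → (-0.76304,-3.44822) → (-0.76,-3.45)
v3: (-2,-2) → rotate → (2.58815,-1.14083) → ×s → (2.53509,-1.11745) → (2.54,-1.12)
v4: (5,-2.5) → rotate → (0.52147,5.56579) → ×s → (0.51078,5.45170) → (0.51,5.45)
v5: (4.5,-0.5) → rotate → (-1.16210,4.37602) → ×s → (-1.13828,4.28631) → (-1.14,4.29)

Cross-section at z=10.25: (-2.87,-4.79) (-0.76,-3.45) (2.54,-1.12) (0.51,5.45) (-1.14,4.29)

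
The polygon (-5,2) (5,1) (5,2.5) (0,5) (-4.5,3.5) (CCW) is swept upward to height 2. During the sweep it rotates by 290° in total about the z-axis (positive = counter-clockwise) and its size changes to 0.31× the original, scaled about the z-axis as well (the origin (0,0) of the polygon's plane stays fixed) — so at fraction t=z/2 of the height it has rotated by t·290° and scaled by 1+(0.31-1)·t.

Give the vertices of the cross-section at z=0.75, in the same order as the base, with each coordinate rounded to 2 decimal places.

Cross-section at z=0.75: (-0.21,-3.99) (-1.89,3.27) (-2.95,2.91) (-3.51,-1.19) (-1.38,-3.99)

t = z/height = 0.75/2 = 0.375
s = 1 + (scale-1)·z/height = 1 + (0.31-1)·0.75/2 = 0.741250
θ = twist·z/height = 290°·0.75/2 = 108.7500° = 1.898046 rad
cos θ = -0.321439, sin θ = 0.946930 (intermediates below are computed at full precision and shown rounded to 5 d.p.)
v1: (-5,2) → rotate → (-0.28666,-5.37753) → ×s → (-0.21249,-3.98609) → (-0.21,-3.99)
v2: (5,1) → rotate → (-2.55413,4.41321) → ×s → (-1.89325,3.27129) → (-1.89,3.27)
v3: (5,2.5) → rotate → (-3.97452,3.93105) → ×s → (-2.94611,2.91389) → (-2.95,2.91)
v4: (0,5) → rotate → (-4.73465,-1.60720) → ×s → (-3.50956,-1.19134) → (-3.51,-1.19)
v5: (-4.5,3.5) → rotate → (-1.86778,-5.38622) → ×s → (-1.38449,-3.99254) → (-1.38,-3.99)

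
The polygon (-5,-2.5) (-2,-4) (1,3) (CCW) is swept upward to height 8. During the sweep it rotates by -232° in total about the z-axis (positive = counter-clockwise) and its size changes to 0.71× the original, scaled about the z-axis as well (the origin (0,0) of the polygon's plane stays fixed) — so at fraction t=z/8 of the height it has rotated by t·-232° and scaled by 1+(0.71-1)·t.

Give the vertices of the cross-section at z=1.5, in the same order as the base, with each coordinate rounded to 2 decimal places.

t = z/height = 1.5/8 = 0.1875
s = 1 + (scale-1)·z/height = 1 + (0.71-1)·1.5/8 = 0.945625
θ = twist·z/height = -232°·1.5/8 = -43.5000° = -0.759218 rad
cos θ = 0.725374, sin θ = -0.688355 (intermediates below are computed at full precision and shown rounded to 5 d.p.)
v1: (-5,-2.5) → rotate → (-5.34776,1.62834) → ×s → (-5.05697,1.53980) → (-5.06,1.54)
v2: (-2,-4) → rotate → (-4.20417,-1.52479) → ×s → (-3.97557,-1.44188) → (-3.98,-1.44)
v3: (1,3) → rotate → (2.79044,1.48777) → ×s → (2.63871,1.40687) → (2.64,1.41)

Cross-section at z=1.5: (-5.06,1.54) (-3.98,-1.44) (2.64,1.41)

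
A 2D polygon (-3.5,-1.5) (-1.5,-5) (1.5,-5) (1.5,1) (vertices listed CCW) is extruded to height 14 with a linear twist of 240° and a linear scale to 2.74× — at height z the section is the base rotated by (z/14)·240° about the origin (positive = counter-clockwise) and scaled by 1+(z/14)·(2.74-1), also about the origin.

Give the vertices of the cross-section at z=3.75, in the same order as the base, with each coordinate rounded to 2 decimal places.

t = z/height = 3.75/14 = 0.267857
s = 1 + (scale-1)·z/height = 1 + (2.74-1)·3.75/14 = 1.466071
θ = twist·z/height = 240°·3.75/14 = 64.2857° = 1.121997 rad
cos θ = 0.433884, sin θ = 0.900969 (intermediates below are computed at full precision and shown rounded to 5 d.p.)
v1: (-3.5,-1.5) → rotate → (-0.16714,-3.80422) → ×s → (-0.24504,-5.57725) → (-0.25,-5.58)
v2: (-1.5,-5) → rotate → (3.85402,-3.52087) → ×s → (5.65027,-5.16185) → (5.65,-5.16)
v3: (1.5,-5) → rotate → (5.15567,-0.81797) → ×s → (7.55858,-1.19920) → (7.56,-1.20)
v4: (1.5,1) → rotate → (-0.25014,1.78534) → ×s → (-0.36673,2.61743) → (-0.37,2.62)

Cross-section at z=3.75: (-0.25,-5.58) (5.65,-5.16) (7.56,-1.20) (-0.37,2.62)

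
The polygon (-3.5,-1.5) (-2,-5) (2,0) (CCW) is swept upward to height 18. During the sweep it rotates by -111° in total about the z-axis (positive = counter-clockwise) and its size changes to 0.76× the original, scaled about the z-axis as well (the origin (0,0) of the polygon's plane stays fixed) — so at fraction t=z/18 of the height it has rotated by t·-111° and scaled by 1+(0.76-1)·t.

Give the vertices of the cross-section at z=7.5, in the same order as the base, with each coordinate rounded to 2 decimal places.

t = z/height = 7.5/18 = 0.416667
s = 1 + (scale-1)·z/height = 1 + (0.76-1)·7.5/18 = 0.900000
θ = twist·z/height = -111°·7.5/18 = -46.2500° = -0.807215 rad
cos θ = 0.691513, sin θ = -0.722364 (intermediates below are computed at full precision and shown rounded to 5 d.p.)
v1: (-3.5,-1.5) → rotate → (-3.50384,1.49100) → ×s → (-3.15346,1.34190) → (-3.15,1.34)
v2: (-2,-5) → rotate → (-4.99485,-2.01284) → ×s → (-4.49536,-1.81155) → (-4.50,-1.81)
v3: (2,0) → rotate → (1.38303,-1.44473) → ×s → (1.24472,-1.30026) → (1.24,-1.30)

Cross-section at z=7.5: (-3.15,1.34) (-4.50,-1.81) (1.24,-1.30)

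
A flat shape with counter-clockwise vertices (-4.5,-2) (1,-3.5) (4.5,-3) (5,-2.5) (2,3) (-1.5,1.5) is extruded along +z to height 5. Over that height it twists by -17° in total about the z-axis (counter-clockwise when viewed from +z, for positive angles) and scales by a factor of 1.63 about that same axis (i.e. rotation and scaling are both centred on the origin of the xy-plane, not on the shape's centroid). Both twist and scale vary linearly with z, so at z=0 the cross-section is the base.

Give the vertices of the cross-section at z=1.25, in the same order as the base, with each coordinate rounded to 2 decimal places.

t = z/height = 1.25/5 = 0.25
s = 1 + (scale-1)·z/height = 1 + (1.63-1)·1.25/5 = 1.157500
θ = twist·z/height = -17°·1.25/5 = -4.2500° = -0.074176 rad
cos θ = 0.997250, sin θ = -0.074108 (intermediates below are computed at full precision and shown rounded to 5 d.p.)
v1: (-4.5,-2) → rotate → (-4.63584,-1.66101) → ×s → (-5.36599,-1.92262) → (-5.37,-1.92)
v2: (1,-3.5) → rotate → (0.73787,-3.56448) → ×s → (0.85409,-4.12589) → (0.85,-4.13)
v3: (4.5,-3) → rotate → (4.26530,-3.32524) → ×s → (4.93709,-3.84896) → (4.94,-3.85)
v4: (5,-2.5) → rotate → (4.80098,-2.86367) → ×s → (5.55713,-3.31470) → (5.56,-3.31)
v5: (2,3) → rotate → (2.21683,2.84353) → ×s → (2.56598,3.29139) → (2.57,3.29)
v6: (-1.5,1.5) → rotate → (-1.38471,1.60704) → ×s → (-1.60280,1.86015) → (-1.60,1.86)

Cross-section at z=1.25: (-5.37,-1.92) (0.85,-4.13) (4.94,-3.85) (5.56,-3.31) (2.57,3.29) (-1.60,1.86)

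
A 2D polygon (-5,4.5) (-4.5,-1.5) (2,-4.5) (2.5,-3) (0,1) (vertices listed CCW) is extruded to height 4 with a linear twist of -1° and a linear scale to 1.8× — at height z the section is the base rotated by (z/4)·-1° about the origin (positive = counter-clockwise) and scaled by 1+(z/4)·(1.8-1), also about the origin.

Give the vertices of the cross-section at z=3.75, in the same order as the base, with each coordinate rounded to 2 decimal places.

t = z/height = 3.75/4 = 0.9375
s = 1 + (scale-1)·z/height = 1 + (1.8-1)·3.75/4 = 1.750000
θ = twist·z/height = -1°·3.75/4 = -0.9375° = -0.016362 rad
cos θ = 0.999866, sin θ = -0.016362 (intermediates below are computed at full precision and shown rounded to 5 d.p.)
v1: (-5,4.5) → rotate → (-4.92570,4.58121) → ×s → (-8.61998,8.01711) → (-8.62,8.02)
v2: (-4.5,-1.5) → rotate → (-4.52394,-1.42617) → ×s → (-7.91690,-2.49580) → (-7.92,-2.50)
v3: (2,-4.5) → rotate → (1.92610,-4.53212) → ×s → (3.37068,-7.93121) → (3.37,-7.93)
v4: (2.5,-3) → rotate → (2.45058,-3.04050) → ×s → (4.28852,-5.32088) → (4.29,-5.32)
v5: (0,1) → rotate → (0.01636,0.99987) → ×s → (0.02863,1.74977) → (0.03,1.75)

Cross-section at z=3.75: (-8.62,8.02) (-7.92,-2.50) (3.37,-7.93) (4.29,-5.32) (0.03,1.75)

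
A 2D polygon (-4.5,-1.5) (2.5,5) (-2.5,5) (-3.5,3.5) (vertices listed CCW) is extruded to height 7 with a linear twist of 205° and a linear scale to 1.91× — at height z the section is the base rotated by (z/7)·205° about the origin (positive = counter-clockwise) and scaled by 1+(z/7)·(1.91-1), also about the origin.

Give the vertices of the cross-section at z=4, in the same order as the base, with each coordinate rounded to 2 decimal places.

Cross-section at z=4: (5.15,-5.05) (-8.50,-0.09) (-5.03,-6.85) (-2.31,-7.16)

t = z/height = 4/7 = 0.571429
s = 1 + (scale-1)·z/height = 1 + (1.91-1)·4/7 = 1.520000
θ = twist·z/height = 205°·4/7 = 117.1429° = 2.044529 rad
cos θ = -0.456211, sin θ = 0.889872 (intermediates below are computed at full precision and shown rounded to 5 d.p.)
v1: (-4.5,-1.5) → rotate → (3.38776,-3.32011) → ×s → (5.14939,-5.04656) → (5.15,-5.05)
v2: (2.5,5) → rotate → (-5.58989,-0.05637) → ×s → (-8.49663,-0.08569) → (-8.50,-0.09)
v3: (-2.5,5) → rotate → (-3.30883,-4.50573) → ×s → (-5.02943,-6.84871) → (-5.03,-6.85)
v4: (-3.5,3.5) → rotate → (-1.51781,-4.71129) → ×s → (-2.30708,-7.16116) → (-2.31,-7.16)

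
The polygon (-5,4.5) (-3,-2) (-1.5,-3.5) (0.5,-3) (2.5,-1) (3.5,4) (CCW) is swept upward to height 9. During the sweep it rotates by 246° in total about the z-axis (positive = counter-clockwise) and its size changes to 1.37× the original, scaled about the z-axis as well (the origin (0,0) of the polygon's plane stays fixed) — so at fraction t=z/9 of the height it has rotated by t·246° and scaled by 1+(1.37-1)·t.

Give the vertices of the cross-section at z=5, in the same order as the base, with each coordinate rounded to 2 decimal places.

Cross-section at z=5: (0.66,-8.08) (4.29,-0.73) (4.21,1.83) (2.04,3.04) (-1.36,2.95) (-6.38,-0.61)

t = z/height = 5/9 = 0.555556
s = 1 + (scale-1)·z/height = 1 + (1.37-1)·5/9 = 1.205556
θ = twist·z/height = 246°·5/9 = 136.6667° = 2.385283 rad
cos θ = -0.727374, sin θ = 0.686242 (intermediates below are computed at full precision and shown rounded to 5 d.p.)
v1: (-5,4.5) → rotate → (0.54878,-6.70439) → ×s → (0.66159,-8.08251) → (0.66,-8.08)
v2: (-3,-2) → rotate → (3.55460,-0.60398) → ×s → (4.28527,-0.72813) → (4.29,-0.73)
v3: (-1.5,-3.5) → rotate → (3.49291,1.51645) → ×s → (4.21089,1.82816) → (4.21,1.83)
v4: (0.5,-3) → rotate → (1.69504,2.52524) → ×s → (2.04346,3.04432) → (2.04,3.04)
v5: (2.5,-1) → rotate → (-1.13219,2.44298) → ×s → (-1.36492,2.94515) → (-1.36,2.95)
v6: (3.5,4) → rotate → (-5.29077,-0.50765) → ×s → (-6.37832,-0.61200) → (-6.38,-0.61)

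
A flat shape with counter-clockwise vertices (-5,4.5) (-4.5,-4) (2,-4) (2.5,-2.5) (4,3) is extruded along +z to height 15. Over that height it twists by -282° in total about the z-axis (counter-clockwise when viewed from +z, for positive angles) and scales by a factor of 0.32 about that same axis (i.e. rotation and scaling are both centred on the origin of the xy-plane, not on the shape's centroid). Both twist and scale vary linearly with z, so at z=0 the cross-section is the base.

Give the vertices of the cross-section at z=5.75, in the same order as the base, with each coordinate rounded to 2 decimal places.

Cross-section at z=5.75: (4.31,2.48) (-1.78,4.08) (-3.27,-0.49) (-2.33,-1.18) (1.19,-3.50)

t = z/height = 5.75/15 = 0.383333
s = 1 + (scale-1)·z/height = 1 + (0.32-1)·5.75/15 = 0.739333
θ = twist·z/height = -282°·5.75/15 = -108.1000° = -1.886701 rad
cos θ = -0.310676, sin θ = -0.950516 (intermediates below are computed at full precision and shown rounded to 5 d.p.)
v1: (-5,4.5) → rotate → (5.83070,3.35453) → ×s → (4.31083,2.48012) → (4.31,2.48)
v2: (-4.5,-4) → rotate → (-2.40402,5.52003) → ×s → (-1.77737,4.08114) → (-1.78,4.08)
v3: (2,-4) → rotate → (-4.42342,-0.65833) → ×s → (-3.27038,-0.48672) → (-3.27,-0.49)
v4: (2.5,-2.5) → rotate → (-3.15298,-1.59960) → ×s → (-2.33110,-1.18264) → (-2.33,-1.18)
v5: (4,3) → rotate → (1.60884,-4.73409) → ×s → (1.18947,-3.50007) → (1.19,-3.50)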